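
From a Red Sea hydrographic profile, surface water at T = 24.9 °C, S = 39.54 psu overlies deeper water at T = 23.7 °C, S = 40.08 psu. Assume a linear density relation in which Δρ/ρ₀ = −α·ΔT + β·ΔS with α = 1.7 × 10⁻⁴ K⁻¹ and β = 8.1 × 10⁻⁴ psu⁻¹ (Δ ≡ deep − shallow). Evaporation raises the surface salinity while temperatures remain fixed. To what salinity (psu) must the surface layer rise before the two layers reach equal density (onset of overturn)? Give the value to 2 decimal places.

Neutral buoyancy requires −α(T_deep − T_surf) + β(S_deep − S_surf′) = 0.
S_surf′ = S_deep − (α/β)·ΔT = 40.08 − (1.7 × 10⁻⁴/8.1 × 10⁻⁴)·(-1.2) = 40.3319 psu.
Increase required: 40.3319 − 39.54 = 0.7919 psu.

40.33 psu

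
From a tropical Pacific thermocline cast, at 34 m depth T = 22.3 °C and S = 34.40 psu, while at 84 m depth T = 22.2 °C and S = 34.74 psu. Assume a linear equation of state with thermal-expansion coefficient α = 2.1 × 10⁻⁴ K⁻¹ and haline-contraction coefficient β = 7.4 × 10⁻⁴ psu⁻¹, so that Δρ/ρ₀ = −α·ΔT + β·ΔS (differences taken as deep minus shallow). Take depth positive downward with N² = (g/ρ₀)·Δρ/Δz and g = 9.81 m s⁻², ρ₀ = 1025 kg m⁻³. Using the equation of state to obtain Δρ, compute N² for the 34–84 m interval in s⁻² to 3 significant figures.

ΔT = -0.1 K, ΔS = +0.34 psu (deep − shallow).
Δρ/ρ₀ = −αΔT + βΔS = 2.10 × 10⁻⁵ + 2.516 × 10⁻⁴ = 2.726 × 10⁻⁴, so Δρ ≈ 0.2794 kg m⁻³.
N² = (g/ρ₀)·Δρ/Δz = g·(Δρ/ρ₀)/Δz = 9.81 × 2.726 × 10⁻⁴ / 50 = 5.3484 × 10⁻⁵ s⁻² ≈ 5.35 × 10⁻⁵ s⁻².

5.35 × 10⁻⁵ s⁻²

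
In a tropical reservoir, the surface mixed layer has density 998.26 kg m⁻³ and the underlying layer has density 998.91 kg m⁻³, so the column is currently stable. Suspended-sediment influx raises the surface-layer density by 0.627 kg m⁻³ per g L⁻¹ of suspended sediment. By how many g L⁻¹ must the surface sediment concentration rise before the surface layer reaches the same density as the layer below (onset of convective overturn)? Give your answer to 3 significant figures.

1.04 g L⁻¹

Density deficit of the surface layer: 998.91 − 998.26 = 0.65 kg m⁻³.
Required change = 0.65 / 0.627 = 1.04 g L⁻¹.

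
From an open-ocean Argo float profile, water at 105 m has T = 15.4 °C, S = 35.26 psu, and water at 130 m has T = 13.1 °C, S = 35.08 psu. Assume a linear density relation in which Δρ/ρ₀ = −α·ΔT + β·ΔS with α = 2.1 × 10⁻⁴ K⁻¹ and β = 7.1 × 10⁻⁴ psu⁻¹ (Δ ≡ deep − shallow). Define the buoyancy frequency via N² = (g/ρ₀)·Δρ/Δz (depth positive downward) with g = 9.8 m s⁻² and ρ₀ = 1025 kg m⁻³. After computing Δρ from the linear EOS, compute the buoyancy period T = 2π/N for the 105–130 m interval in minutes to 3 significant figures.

8.87 min

ΔT = -2.3 K, ΔS = -0.18 psu (deep − shallow).
Δρ/ρ₀ = −αΔT + βΔS = 4.83 × 10⁻⁴ − 1.278 × 10⁻⁴ = 3.552 × 10⁻⁴, so Δρ ≈ 0.3641 kg m⁻³.
N² = (g/ρ₀)·Δρ/Δz = g·(Δρ/ρ₀)/Δz = 9.8 × 3.552 × 10⁻⁴ / 25 = 1.3924 × 10⁻⁴ s⁻².
N = √(1.3924 × 10⁻⁴) = 0.011800 rad s⁻¹ → T = 2π/N = 532.47 s = 8.8745 min ≈ 8.87 min.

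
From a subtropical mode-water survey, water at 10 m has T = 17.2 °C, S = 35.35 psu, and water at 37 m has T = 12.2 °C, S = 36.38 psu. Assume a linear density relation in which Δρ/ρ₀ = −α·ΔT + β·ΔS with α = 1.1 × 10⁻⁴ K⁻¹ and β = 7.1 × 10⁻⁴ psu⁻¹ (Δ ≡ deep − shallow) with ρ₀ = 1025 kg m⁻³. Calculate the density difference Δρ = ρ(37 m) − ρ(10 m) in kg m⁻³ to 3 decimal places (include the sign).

ΔT = -5.0 K, ΔS = +1.03 psu (deep − shallow).
Δρ/ρ₀ = −(1.1 × 10⁻⁴)(-5.0) + (7.1 × 10⁻⁴)(+1.03) = 1.2813 × 10⁻³.
Δρ = 1025 × (1.2813 × 10⁻³) = +1.313 kg m⁻³.
Positive Δρ: denser below, stable.

+1.313 kg m⁻³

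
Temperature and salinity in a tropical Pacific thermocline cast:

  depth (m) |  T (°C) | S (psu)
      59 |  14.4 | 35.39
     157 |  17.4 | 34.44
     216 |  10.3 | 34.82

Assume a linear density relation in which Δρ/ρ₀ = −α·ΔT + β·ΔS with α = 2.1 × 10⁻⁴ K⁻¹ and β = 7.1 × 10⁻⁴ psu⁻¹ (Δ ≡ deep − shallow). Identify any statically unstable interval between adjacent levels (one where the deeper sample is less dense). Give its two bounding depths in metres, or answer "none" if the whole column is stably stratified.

59–157 m

Evaluate Δρ/ρ₀ = −αΔT + βΔS across each adjacent pair:
  59–157 m: −αΔT+βΔS = −(2.1 × 10⁻⁴)(+3.0)+(7.1 × 10⁻⁴)(-0.95) = -1.3 × 10⁻³ → UNSTABLE
  157–216 m: −αΔT+βΔS = −(2.1 × 10⁻⁴)(-7.1)+(7.1 × 10⁻⁴)(+0.38) = 1.8 × 10⁻³ → stable
The 59–157 m interval has Δρ < 0: lighter water underlies denser water.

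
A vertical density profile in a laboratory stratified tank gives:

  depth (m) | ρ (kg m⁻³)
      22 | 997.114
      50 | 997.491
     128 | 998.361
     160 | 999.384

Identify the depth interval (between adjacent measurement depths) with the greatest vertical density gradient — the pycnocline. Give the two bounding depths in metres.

Compute the density gradient over each adjacent pair:
  22–50 m: Δρ/Δz = 0.377/28 = 0.013 kg m⁻⁴
  50–128 m: Δρ/Δz = 0.870/78 = 0.011 kg m⁻⁴
  128–160 m: Δρ/Δz = 1.023/32 = 0.032 kg m⁻⁴
The largest gradient is in the 128–160 m interval — the pycnocline.

128–160 m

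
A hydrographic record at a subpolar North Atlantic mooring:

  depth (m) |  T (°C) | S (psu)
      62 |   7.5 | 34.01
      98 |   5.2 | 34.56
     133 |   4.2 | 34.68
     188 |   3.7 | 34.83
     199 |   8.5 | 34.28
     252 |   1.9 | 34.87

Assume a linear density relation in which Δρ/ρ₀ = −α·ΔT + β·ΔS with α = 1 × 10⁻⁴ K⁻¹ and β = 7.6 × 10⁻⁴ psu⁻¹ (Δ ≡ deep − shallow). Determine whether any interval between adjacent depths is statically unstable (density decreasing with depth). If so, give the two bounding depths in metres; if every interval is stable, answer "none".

Evaluate Δρ/ρ₀ = −αΔT + βΔS across each adjacent pair:
  62–98 m: −αΔT+βΔS = −(1 × 10⁻⁴)(-2.3)+(7.6 × 10⁻⁴)(+0.55) = 6.5 × 10⁻⁴ → stable
  98–133 m: −αΔT+βΔS = −(1 × 10⁻⁴)(-1.0)+(7.6 × 10⁻⁴)(+0.12) = 1.9 × 10⁻⁴ → stable
  133–188 m: −αΔT+βΔS = −(1 × 10⁻⁴)(-0.5)+(7.6 × 10⁻⁴)(+0.15) = 1.6 × 10⁻⁴ → stable
  188–199 m: −αΔT+βΔS = −(1 × 10⁻⁴)(+4.8)+(7.6 × 10⁻⁴)(-0.55) = -9.0 × 10⁻⁴ → UNSTABLE
  199–252 m: −αΔT+βΔS = −(1 × 10⁻⁴)(-6.6)+(7.6 × 10⁻⁴)(+0.59) = 1.1 × 10⁻³ → stable
The 188–199 m interval has Δρ < 0: lighter water underlies denser water.

188–199 m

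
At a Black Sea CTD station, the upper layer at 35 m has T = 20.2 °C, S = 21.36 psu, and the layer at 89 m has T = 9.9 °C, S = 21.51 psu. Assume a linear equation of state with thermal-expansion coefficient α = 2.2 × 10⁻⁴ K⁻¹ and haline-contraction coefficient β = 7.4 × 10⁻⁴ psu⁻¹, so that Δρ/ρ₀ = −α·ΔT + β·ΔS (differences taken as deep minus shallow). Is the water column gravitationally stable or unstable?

stable

ΔT = 9.9 − 20.2 = -10.3 K and ΔS = 21.51 − 21.36 = +0.15 psu (deep − shallow).
−αΔT = 2.266 × 10⁻³; βΔS = 1.11 × 10⁻⁴; sum Δρ/ρ₀ = 2.377 × 10⁻³.
Δρ/ρ₀ > 0, so Δρ > 0: deeper water is denser → statically stable.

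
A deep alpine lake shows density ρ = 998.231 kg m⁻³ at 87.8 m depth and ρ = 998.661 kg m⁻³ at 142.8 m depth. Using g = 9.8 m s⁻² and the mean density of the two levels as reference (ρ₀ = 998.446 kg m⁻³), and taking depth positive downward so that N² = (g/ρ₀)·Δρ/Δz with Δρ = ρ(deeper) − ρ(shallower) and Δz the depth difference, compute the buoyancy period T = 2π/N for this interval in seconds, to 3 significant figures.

Δρ = 998.661 − 998.231 = 0.430 kg m⁻³ over Δz = 142.8 − 87.8 = 55 m.
N² = (9.8/998.446) × (0.430/55) = 7.6737 × 10⁻⁵ s⁻².
N = √(7.6737 × 10⁻⁵) = 8.7600 × 10⁻³ rad s⁻¹, so T = 2π/N = 717.26 s ≈ 717 s.

717 s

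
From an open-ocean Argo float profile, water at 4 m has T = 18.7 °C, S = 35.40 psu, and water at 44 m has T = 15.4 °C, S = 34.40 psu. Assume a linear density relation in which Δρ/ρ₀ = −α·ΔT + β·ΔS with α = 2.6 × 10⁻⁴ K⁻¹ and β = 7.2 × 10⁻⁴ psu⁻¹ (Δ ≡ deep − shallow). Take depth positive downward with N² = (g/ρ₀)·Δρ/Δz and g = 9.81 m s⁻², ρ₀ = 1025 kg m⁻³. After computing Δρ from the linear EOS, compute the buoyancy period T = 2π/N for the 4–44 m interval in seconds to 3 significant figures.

ΔT = -3.3 K, ΔS = -1.00 psu (deep − shallow).
Δρ/ρ₀ = −αΔT + βΔS = 8.58 × 10⁻⁴ − 7.20 × 10⁻⁴ = 1.38 × 10⁻⁴, so Δρ ≈ 0.1414 kg m⁻³.
N² = (g/ρ₀)·Δρ/Δz = g·(Δρ/ρ₀)/Δz = 9.81 × 1.38 × 10⁻⁴ / 40 = 3.3844 × 10⁻⁵ s⁻².
N = √(3.3844 × 10⁻⁵) = 5.8176 × 10⁻³ rad s⁻¹ → T = 2π/N = 1.0800 × 10³ s ≈ 1.08 × 10³ s.

1.08 × 10³ s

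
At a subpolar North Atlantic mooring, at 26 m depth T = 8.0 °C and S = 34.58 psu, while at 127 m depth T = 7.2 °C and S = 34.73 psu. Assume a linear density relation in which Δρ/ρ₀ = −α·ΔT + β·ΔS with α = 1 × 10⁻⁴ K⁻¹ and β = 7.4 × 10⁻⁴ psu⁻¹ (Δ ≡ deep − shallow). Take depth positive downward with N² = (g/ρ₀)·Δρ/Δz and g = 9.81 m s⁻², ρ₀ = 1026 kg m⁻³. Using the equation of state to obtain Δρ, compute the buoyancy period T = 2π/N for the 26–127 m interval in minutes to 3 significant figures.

24.3 min

ΔT = -0.8 K, ΔS = +0.15 psu (deep − shallow).
Δρ/ρ₀ = −αΔT + βΔS = 8.00 × 10⁻⁵ + 1.11 × 10⁻⁴ = 1.91 × 10⁻⁴, so Δρ ≈ 0.1960 kg m⁻³.
N² = (g/ρ₀)·Δρ/Δz = g·(Δρ/ρ₀)/Δz = 9.81 × 1.91 × 10⁻⁴ / 101 = 1.8552 × 10⁻⁵ s⁻².
N = √(1.8552 × 10⁻⁵) = 4.3072 × 10⁻³ rad s⁻¹ → T = 2π/N = 1.4588 × 10³ s = 24.313 min ≈ 24.3 min.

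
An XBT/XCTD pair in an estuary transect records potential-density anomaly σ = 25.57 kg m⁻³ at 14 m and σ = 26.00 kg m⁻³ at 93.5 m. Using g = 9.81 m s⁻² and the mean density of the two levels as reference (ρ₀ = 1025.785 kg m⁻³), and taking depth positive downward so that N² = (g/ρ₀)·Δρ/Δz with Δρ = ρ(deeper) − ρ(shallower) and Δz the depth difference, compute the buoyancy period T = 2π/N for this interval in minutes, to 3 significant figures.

Δρ = 1026.00 − 1025.57 = 0.43 kg m⁻³ over Δz = 93.5 − 14 = 79.5 m.
N² = (9.81/1025.785) × (0.43/79.5) = 5.1727 × 10⁻⁵ s⁻².
N = √(5.1727 × 10⁻⁵) = 7.1921 × 10⁻³ rad s⁻¹, so T = 2π/N = 873.62 s = 14.560 min ≈ 14.6 min.

14.6 min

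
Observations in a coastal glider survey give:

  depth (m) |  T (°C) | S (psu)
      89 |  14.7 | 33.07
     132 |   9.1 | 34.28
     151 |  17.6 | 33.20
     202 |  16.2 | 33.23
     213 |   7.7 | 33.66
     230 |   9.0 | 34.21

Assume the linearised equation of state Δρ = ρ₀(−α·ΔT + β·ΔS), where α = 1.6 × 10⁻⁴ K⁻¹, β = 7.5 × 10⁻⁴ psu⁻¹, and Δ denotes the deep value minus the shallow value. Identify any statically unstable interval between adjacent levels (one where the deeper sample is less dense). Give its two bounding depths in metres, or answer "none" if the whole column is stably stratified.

132–151 m

Evaluate Δρ/ρ₀ = −αΔT + βΔS across each adjacent pair:
  89–132 m: −αΔT+βΔS = −(1.6 × 10⁻⁴)(-5.6)+(7.5 × 10⁻⁴)(+1.21) = 1.8 × 10⁻³ → stable
  132–151 m: −αΔT+βΔS = −(1.6 × 10⁻⁴)(+8.5)+(7.5 × 10⁻⁴)(-1.08) = -2.2 × 10⁻³ → UNSTABLE
  151–202 m: −αΔT+βΔS = −(1.6 × 10⁻⁴)(-1.4)+(7.5 × 10⁻⁴)(+0.03) = 2.5 × 10⁻⁴ → stable
  202–213 m: −αΔT+βΔS = −(1.6 × 10⁻⁴)(-8.5)+(7.5 × 10⁻⁴)(+0.43) = 1.7 × 10⁻³ → stable
  213–230 m: −αΔT+βΔS = −(1.6 × 10⁻⁴)(+1.3)+(7.5 × 10⁻⁴)(+0.55) = 2.0 × 10⁻⁴ → stable
The 132–151 m interval has Δρ < 0: lighter water underlies denser water.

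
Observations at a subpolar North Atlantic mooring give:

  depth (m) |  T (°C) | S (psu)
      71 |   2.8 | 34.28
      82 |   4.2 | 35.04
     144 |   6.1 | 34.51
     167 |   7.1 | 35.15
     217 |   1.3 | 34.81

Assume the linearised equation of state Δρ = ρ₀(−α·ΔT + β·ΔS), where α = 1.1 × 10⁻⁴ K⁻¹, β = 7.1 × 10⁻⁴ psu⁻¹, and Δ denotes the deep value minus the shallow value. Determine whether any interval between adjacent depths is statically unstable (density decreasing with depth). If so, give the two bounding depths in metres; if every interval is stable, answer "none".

Evaluate Δρ/ρ₀ = −αΔT + βΔS across each adjacent pair:
  71–82 m: −αΔT+βΔS = −(1.1 × 10⁻⁴)(+1.4)+(7.1 × 10⁻⁴)(+0.76) = 3.9 × 10⁻⁴ → stable
  82–144 m: −αΔT+βΔS = −(1.1 × 10⁻⁴)(+1.9)+(7.1 × 10⁻⁴)(-0.53) = -5.9 × 10⁻⁴ → UNSTABLE
  144–167 m: −αΔT+βΔS = −(1.1 × 10⁻⁴)(+1.0)+(7.1 × 10⁻⁴)(+0.64) = 3.4 × 10⁻⁴ → stable
  167–217 m: −αΔT+βΔS = −(1.1 × 10⁻⁴)(-5.8)+(7.1 × 10⁻⁴)(-0.34) = 4.0 × 10⁻⁴ → stable
The 82–144 m interval has Δρ < 0: lighter water underlies denser water.

82–144 m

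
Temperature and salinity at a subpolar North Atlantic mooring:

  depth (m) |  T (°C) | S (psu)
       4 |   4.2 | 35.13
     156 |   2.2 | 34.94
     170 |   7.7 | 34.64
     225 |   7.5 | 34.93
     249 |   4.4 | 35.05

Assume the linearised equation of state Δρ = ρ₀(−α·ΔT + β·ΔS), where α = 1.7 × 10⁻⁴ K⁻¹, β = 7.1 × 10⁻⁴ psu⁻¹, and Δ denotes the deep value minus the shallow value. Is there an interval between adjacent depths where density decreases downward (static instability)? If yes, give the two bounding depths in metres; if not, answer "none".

156–170 m

Evaluate Δρ/ρ₀ = −αΔT + βΔS across each adjacent pair:
  4–156 m: −αΔT+βΔS = −(1.7 × 10⁻⁴)(-2.0)+(7.1 × 10⁻⁴)(-0.19) = 2.1 × 10⁻⁴ → stable
  156–170 m: −αΔT+βΔS = −(1.7 × 10⁻⁴)(+5.5)+(7.1 × 10⁻⁴)(-0.30) = -1.1 × 10⁻³ → UNSTABLE
  170–225 m: −αΔT+βΔS = −(1.7 × 10⁻⁴)(-0.2)+(7.1 × 10⁻⁴)(+0.29) = 2.4 × 10⁻⁴ → stable
  225–249 m: −αΔT+βΔS = −(1.7 × 10⁻⁴)(-3.1)+(7.1 × 10⁻⁴)(+0.12) = 6.1 × 10⁻⁴ → stable
The 156–170 m interval has Δρ < 0: lighter water underlies denser water.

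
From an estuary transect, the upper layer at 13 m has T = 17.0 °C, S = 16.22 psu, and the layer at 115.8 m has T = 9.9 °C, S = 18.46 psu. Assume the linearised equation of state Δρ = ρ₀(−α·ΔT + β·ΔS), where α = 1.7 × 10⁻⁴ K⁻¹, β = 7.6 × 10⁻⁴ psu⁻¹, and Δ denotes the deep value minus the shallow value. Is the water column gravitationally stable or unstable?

ΔT = 9.9 − 17.0 = -7.1 K and ΔS = 18.46 − 16.22 = +2.24 psu (deep − shallow).
−αΔT = 1.207 × 10⁻³; βΔS = 1.7024 × 10⁻³; sum Δρ/ρ₀ = 2.9094 × 10⁻³.
Δρ/ρ₀ > 0, so Δρ > 0: deeper water is denser → statically stable.

stable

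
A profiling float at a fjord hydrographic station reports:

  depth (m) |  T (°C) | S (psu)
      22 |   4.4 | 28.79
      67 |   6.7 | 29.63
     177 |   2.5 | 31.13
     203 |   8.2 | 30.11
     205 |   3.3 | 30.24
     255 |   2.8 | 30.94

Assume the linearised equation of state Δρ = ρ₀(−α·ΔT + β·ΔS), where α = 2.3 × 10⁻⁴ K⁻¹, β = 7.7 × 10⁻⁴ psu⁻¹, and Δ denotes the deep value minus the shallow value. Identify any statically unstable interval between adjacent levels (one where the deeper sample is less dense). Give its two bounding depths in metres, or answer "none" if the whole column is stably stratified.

177–203 m

Evaluate Δρ/ρ₀ = −αΔT + βΔS across each adjacent pair:
  22–67 m: −αΔT+βΔS = −(2.3 × 10⁻⁴)(+2.3)+(7.7 × 10⁻⁴)(+0.84) = 1.2 × 10⁻⁴ → stable
  67–177 m: −αΔT+βΔS = −(2.3 × 10⁻⁴)(-4.2)+(7.7 × 10⁻⁴)(+1.50) = 2.1 × 10⁻³ → stable
  177–203 m: −αΔT+βΔS = −(2.3 × 10⁻⁴)(+5.7)+(7.7 × 10⁻⁴)(-1.02) = -2.1 × 10⁻³ → UNSTABLE
  203–205 m: −αΔT+βΔS = −(2.3 × 10⁻⁴)(-4.9)+(7.7 × 10⁻⁴)(+0.13) = 1.2 × 10⁻³ → stable
  205–255 m: −αΔT+βΔS = −(2.3 × 10⁻⁴)(-0.5)+(7.7 × 10⁻⁴)(+0.70) = 6.5 × 10⁻⁴ → stable
The 177–203 m interval has Δρ < 0: lighter water underlies denser water.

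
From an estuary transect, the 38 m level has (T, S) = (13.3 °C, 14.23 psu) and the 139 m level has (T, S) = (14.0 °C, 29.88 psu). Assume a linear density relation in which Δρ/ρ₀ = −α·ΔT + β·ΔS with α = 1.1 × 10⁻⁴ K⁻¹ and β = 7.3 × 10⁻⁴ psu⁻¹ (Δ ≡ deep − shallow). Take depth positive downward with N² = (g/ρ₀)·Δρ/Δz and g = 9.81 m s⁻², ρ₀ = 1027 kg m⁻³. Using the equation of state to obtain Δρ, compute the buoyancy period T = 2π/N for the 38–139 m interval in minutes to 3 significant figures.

ΔT = +0.7 K, ΔS = +15.65 psu (deep − shallow).
Δρ/ρ₀ = −αΔT + βΔS = -7.70 × 10⁻⁵ + 0.0114245 = 0.0113475, so Δρ ≈ 11.65 kg m⁻³.
N² = (g/ρ₀)·Δρ/Δz = g·(Δρ/ρ₀)/Δz = 9.81 × 0.0113475 / 101 = 1.1022 × 10⁻³ s⁻².
N = √(1.1022 × 10⁻³) = 0.033199 rad s⁻¹ → T = 2π/N = 189.26 s = 3.1543 min ≈ 3.15 min.

3.15 min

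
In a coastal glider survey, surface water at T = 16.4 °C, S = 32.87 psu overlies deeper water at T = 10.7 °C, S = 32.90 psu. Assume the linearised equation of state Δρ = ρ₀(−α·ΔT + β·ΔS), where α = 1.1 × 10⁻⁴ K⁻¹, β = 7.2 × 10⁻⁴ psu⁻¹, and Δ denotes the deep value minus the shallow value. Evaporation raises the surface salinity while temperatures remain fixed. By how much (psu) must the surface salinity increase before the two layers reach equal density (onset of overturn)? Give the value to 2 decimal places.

Neutral buoyancy requires −α(T_deep − T_surf) + β(S_deep − S_surf′) = 0.
S_surf′ = S_deep − (α/β)·ΔT = 32.90 − (1.1 × 10⁻⁴/7.2 × 10⁻⁴)·(-5.7) = 33.7708 psu.
Increase required: 33.7708 − 32.87 = 0.9008 psu.

0.90 psu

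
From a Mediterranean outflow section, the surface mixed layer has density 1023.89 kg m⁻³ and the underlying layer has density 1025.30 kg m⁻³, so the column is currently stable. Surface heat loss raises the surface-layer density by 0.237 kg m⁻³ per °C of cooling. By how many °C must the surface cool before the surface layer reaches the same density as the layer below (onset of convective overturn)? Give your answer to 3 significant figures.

Density deficit of the surface layer: 1025.30 − 1023.89 = 1.41 kg m⁻³.
Required change = 1.41 / 0.237 = 5.95 °C.

5.95 °C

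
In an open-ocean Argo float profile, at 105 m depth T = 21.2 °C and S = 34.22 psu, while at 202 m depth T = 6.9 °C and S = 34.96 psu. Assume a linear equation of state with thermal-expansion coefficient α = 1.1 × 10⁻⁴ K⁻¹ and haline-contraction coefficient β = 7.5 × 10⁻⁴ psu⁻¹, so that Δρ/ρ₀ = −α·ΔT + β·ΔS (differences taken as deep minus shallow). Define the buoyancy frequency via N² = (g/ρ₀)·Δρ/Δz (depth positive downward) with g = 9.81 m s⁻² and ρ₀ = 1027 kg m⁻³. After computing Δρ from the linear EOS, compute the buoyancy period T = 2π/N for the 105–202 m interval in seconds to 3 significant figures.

ΔT = -14.3 K, ΔS = +0.74 psu (deep − shallow).
Δρ/ρ₀ = −αΔT + βΔS = 1.573 × 10⁻³ + 5.55 × 10⁻⁴ = 2.128 × 10⁻³, so Δρ ≈ 2.185 kg m⁻³.
N² = (g/ρ₀)·Δρ/Δz = g·(Δρ/ρ₀)/Δz = 9.81 × 2.128 × 10⁻³ / 97 = 2.1521 × 10⁻⁴ s⁻².
N = √(2.1521 × 10⁻⁴) = 0.014670 rad s⁻¹ → T = 2π/N = 428.30 s ≈ 428 s.

428 s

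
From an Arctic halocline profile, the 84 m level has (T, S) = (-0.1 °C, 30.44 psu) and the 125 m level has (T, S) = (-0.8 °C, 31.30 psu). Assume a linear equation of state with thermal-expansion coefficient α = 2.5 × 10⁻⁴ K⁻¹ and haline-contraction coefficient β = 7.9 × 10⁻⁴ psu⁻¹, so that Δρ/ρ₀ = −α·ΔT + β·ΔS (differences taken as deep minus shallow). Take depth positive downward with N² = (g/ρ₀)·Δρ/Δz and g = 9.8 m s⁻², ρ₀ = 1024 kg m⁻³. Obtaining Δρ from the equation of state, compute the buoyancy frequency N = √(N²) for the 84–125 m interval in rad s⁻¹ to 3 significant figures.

ΔT = -0.7 K, ΔS = +0.86 psu (deep − shallow).
Δρ/ρ₀ = −αΔT + βΔS = 1.75 × 10⁻⁴ + 6.794 × 10⁻⁴ = 8.544 × 10⁻⁴, so Δρ ≈ 0.8749 kg m⁻³.
N² = (g/ρ₀)·Δρ/Δz = g·(Δρ/ρ₀)/Δz = 9.8 × 8.544 × 10⁻⁴ / 41 = 2.0422 × 10⁻⁴ s⁻².
N = √(2.0422 × 10⁻⁴) = 0.014291 rad s⁻¹ ≈ 0.0143 rad s⁻¹.

0.0143 rad s⁻¹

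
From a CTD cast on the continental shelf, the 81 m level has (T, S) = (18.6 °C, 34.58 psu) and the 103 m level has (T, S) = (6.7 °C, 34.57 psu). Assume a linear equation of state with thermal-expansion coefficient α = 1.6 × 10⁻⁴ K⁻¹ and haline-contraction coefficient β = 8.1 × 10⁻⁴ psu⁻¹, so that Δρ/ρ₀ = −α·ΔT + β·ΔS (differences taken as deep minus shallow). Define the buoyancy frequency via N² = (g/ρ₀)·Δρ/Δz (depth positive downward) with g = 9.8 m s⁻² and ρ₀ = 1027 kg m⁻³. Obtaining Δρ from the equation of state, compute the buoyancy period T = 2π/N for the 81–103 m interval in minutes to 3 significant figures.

ΔT = -11.9 K, ΔS = -0.01 psu (deep − shallow).
Δρ/ρ₀ = −αΔT + βΔS = 1.904 × 10⁻³ − 8.10 × 10⁻⁶ = 1.8959 × 10⁻³, so Δρ ≈ 1.947 kg m⁻³.
N² = (g/ρ₀)·Δρ/Δz = g·(Δρ/ρ₀)/Δz = 9.8 × 1.8959 × 10⁻³ / 22 = 8.4454 × 10⁻⁴ s⁻².
N = √(8.4454 × 10⁻⁴) = 0.029061 rad s⁻¹ → T = 2π/N = 216.21 s = 3.6035 min ≈ 3.60 min.

3.60 min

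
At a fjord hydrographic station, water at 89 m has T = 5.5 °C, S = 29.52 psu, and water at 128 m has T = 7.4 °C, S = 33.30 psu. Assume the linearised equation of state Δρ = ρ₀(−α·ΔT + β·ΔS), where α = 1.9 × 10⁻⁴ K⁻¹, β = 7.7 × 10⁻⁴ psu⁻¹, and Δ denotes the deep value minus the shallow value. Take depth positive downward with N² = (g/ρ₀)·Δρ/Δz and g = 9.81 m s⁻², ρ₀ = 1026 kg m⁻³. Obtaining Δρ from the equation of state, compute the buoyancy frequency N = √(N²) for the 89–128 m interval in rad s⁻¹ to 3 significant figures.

ΔT = +1.9 K, ΔS = +3.78 psu (deep − shallow).
Δρ/ρ₀ = −αΔT + βΔS = -3.61 × 10⁻⁴ + 2.9106 × 10⁻³ = 2.5496 × 10⁻³, so Δρ ≈ 2.616 kg m⁻³.
N² = (g/ρ₀)·Δρ/Δz = g·(Δρ/ρ₀)/Δz = 9.81 × 2.5496 × 10⁻³ / 39 = 6.4132 × 10⁻⁴ s⁻².
N = √(6.4132 × 10⁻⁴) = 0.025324 rad s⁻¹ ≈ 0.0253 rad s⁻¹.

0.0253 rad s⁻¹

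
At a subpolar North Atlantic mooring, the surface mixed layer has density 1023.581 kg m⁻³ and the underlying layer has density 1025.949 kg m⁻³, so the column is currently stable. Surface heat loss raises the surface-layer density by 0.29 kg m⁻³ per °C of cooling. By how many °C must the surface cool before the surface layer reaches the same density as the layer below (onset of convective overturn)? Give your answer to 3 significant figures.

Density deficit of the surface layer: 1025.949 − 1023.581 = 2.368 kg m⁻³.
Required change = 2.368 / 0.29 = 8.17 °C.

8.17 °C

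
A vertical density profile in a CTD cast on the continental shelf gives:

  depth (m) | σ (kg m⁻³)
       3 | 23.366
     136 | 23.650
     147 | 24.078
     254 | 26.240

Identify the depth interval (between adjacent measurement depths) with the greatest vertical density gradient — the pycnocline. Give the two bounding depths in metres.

136–147 m

Compute the density gradient over each adjacent pair:
  3–136 m: Δρ/Δz = 0.284/133 = 2.1 × 10⁻³ kg m⁻⁴
  136–147 m: Δρ/Δz = 0.428/11 = 0.039 kg m⁻⁴
  147–254 m: Δρ/Δz = 2.162/107 = 0.020 kg m⁻⁴
The largest gradient is in the 136–147 m interval — the pycnocline.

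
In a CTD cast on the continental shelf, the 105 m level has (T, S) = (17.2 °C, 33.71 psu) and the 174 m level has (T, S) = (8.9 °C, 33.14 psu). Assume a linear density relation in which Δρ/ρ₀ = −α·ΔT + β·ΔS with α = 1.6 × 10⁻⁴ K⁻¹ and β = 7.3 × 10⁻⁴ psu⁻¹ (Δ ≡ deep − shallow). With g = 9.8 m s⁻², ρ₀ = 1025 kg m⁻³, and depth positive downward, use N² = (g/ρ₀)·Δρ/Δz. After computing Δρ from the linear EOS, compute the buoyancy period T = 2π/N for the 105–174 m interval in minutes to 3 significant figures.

9.20 min

ΔT = -8.3 K, ΔS = -0.57 psu (deep − shallow).
Δρ/ρ₀ = −αΔT + βΔS = 1.328 × 10⁻³ − 4.161 × 10⁻⁴ = 9.119 × 10⁻⁴, so Δρ ≈ 0.9347 kg m⁻³.
N² = (g/ρ₀)·Δρ/Δz = g·(Δρ/ρ₀)/Δz = 9.8 × 9.119 × 10⁻⁴ / 69 = 1.2952 × 10⁻⁴ s⁻².
N = √(1.2952 × 10⁻⁴) = 0.011381 rad s⁻¹ → T = 2π/N = 552.08 s = 9.2013 min ≈ 9.20 min.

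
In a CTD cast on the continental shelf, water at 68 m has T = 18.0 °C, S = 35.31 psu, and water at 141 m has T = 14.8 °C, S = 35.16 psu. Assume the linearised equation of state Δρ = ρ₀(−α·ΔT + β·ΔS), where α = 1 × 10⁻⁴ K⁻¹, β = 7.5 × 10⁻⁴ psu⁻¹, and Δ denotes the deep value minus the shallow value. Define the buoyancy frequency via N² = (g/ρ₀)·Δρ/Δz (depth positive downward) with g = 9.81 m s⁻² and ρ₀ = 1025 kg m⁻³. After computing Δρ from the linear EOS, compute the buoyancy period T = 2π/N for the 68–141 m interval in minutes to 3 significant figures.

19.8 min

ΔT = -3.2 K, ΔS = -0.15 psu (deep − shallow).
Δρ/ρ₀ = −αΔT + βΔS = 3.20 × 10⁻⁴ − 1.125 × 10⁻⁴ = 2.075 × 10⁻⁴, so Δρ ≈ 0.2127 kg m⁻³.
N² = (g/ρ₀)·Δρ/Δz = g·(Δρ/ρ₀)/Δz = 9.81 × 2.075 × 10⁻⁴ / 73 = 2.7885 × 10⁻⁵ s⁻².
N = √(2.7885 × 10⁻⁵) = 5.2806 × 10⁻³ rad s⁻¹ → T = 2π/N = 1.1899 × 10³ s = 19.832 min ≈ 19.8 min.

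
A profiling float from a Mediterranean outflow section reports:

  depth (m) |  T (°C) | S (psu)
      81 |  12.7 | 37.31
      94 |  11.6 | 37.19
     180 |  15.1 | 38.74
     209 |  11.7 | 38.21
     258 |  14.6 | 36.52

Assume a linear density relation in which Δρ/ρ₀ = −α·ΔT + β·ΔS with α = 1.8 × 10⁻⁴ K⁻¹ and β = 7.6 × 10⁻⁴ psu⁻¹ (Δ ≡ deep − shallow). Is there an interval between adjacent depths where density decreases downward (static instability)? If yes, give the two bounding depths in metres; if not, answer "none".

209–258 m

Evaluate Δρ/ρ₀ = −αΔT + βΔS across each adjacent pair:
  81–94 m: −αΔT+βΔS = −(1.8 × 10⁻⁴)(-1.1)+(7.6 × 10⁻⁴)(-0.12) = 1.1 × 10⁻⁴ → stable
  94–180 m: −αΔT+βΔS = −(1.8 × 10⁻⁴)(+3.5)+(7.6 × 10⁻⁴)(+1.55) = 5.5 × 10⁻⁴ → stable
  180–209 m: −αΔT+βΔS = −(1.8 × 10⁻⁴)(-3.4)+(7.6 × 10⁻⁴)(-0.53) = 2.1 × 10⁻⁴ → stable
  209–258 m: −αΔT+βΔS = −(1.8 × 10⁻⁴)(+2.9)+(7.6 × 10⁻⁴)(-1.69) = -1.8 × 10⁻³ → UNSTABLE
The 209–258 m interval has Δρ < 0: lighter water underlies denser water.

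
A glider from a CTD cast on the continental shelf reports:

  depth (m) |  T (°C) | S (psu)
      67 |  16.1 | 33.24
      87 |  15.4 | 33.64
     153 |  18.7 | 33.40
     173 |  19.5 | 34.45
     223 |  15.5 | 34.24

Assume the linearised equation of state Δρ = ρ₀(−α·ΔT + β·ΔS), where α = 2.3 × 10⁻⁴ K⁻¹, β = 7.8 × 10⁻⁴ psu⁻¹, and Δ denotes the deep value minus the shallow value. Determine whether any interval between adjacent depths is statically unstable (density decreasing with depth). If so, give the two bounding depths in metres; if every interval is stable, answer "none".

Evaluate Δρ/ρ₀ = −αΔT + βΔS across each adjacent pair:
  67–87 m: −αΔT+βΔS = −(2.3 × 10⁻⁴)(-0.7)+(7.8 × 10⁻⁴)(+0.40) = 4.7 × 10⁻⁴ → stable
  87–153 m: −αΔT+βΔS = −(2.3 × 10⁻⁴)(+3.3)+(7.8 × 10⁻⁴)(-0.24) = -9.5 × 10⁻⁴ → UNSTABLE
  153–173 m: −αΔT+βΔS = −(2.3 × 10⁻⁴)(+0.8)+(7.8 × 10⁻⁴)(+1.05) = 6.4 × 10⁻⁴ → stable
  173–223 m: −αΔT+βΔS = −(2.3 × 10⁻⁴)(-4.0)+(7.8 × 10⁻⁴)(-0.21) = 7.6 × 10⁻⁴ → stable
The 87–153 m interval has Δρ < 0: lighter water underlies denser water.

87–153 m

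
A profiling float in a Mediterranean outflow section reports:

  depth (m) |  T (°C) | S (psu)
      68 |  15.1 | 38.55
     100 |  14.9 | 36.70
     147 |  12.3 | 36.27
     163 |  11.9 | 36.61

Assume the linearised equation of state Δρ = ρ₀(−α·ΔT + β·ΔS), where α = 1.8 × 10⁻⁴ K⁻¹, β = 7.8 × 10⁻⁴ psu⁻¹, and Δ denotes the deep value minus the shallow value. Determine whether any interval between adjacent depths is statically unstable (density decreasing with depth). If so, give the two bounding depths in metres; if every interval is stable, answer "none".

68–100 m

Evaluate Δρ/ρ₀ = −αΔT + βΔS across each adjacent pair:
  68–100 m: −αΔT+βΔS = −(1.8 × 10⁻⁴)(-0.2)+(7.8 × 10⁻⁴)(-1.85) = -1.4 × 10⁻³ → UNSTABLE
  100–147 m: −αΔT+βΔS = −(1.8 × 10⁻⁴)(-2.6)+(7.8 × 10⁻⁴)(-0.43) = 1.3 × 10⁻⁴ → stable
  147–163 m: −αΔT+βΔS = −(1.8 × 10⁻⁴)(-0.4)+(7.8 × 10⁻⁴)(+0.34) = 3.4 × 10⁻⁴ → stable
The 68–100 m interval has Δρ < 0: lighter water underlies denser water.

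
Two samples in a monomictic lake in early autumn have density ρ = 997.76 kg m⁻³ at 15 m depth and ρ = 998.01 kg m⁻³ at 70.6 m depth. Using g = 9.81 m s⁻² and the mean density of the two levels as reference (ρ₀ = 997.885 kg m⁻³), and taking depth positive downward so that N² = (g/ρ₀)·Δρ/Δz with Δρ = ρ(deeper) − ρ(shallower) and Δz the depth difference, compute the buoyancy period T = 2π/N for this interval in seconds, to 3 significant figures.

945 s

Δρ = 998.01 − 997.76 = 0.25 kg m⁻³ over Δz = 70.6 − 15 = 55.6 m.
N² = (9.81/997.885) × (0.25/55.6) = 4.4203 × 10⁻⁵ s⁻².
N = √(4.4203 × 10⁻⁵) = 6.6485 × 10⁻³ rad s⁻¹, so T = 2π/N = 945.05 s ≈ 945 s.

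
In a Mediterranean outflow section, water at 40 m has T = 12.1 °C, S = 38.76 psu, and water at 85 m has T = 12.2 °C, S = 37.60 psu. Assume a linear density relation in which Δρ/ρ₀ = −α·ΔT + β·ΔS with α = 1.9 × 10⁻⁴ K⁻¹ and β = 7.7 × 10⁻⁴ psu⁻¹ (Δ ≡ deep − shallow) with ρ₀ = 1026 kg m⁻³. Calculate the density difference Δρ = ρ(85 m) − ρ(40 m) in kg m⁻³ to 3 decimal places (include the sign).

-0.936 kg m⁻³

ΔT = +0.1 K, ΔS = -1.16 psu (deep − shallow).
Δρ/ρ₀ = −(1.9 × 10⁻⁴)(+0.1) + (7.7 × 10⁻⁴)(-1.16) = -9.122 × 10⁻⁴.
Δρ = 1026 × (-9.122 × 10⁻⁴) = -0.936 kg m⁻³.
Negative Δρ: lighter below, statically unstable.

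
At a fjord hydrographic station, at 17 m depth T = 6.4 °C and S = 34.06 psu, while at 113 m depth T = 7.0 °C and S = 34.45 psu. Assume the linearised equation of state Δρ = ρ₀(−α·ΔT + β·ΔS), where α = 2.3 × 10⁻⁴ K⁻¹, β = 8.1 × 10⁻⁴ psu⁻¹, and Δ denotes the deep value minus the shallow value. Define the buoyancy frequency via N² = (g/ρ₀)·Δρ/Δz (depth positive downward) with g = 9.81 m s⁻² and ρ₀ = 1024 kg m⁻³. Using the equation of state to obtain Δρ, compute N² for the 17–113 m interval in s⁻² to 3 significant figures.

ΔT = +0.6 K, ΔS = +0.39 psu (deep − shallow).
Δρ/ρ₀ = −αΔT + βΔS = -1.38 × 10⁻⁴ + 3.159 × 10⁻⁴ = 1.779 × 10⁻⁴, so Δρ ≈ 0.1822 kg m⁻³.
N² = (g/ρ₀)·Δρ/Δz = g·(Δρ/ρ₀)/Δz = 9.81 × 1.779 × 10⁻⁴ / 96 = 1.8179 × 10⁻⁵ s⁻² ≈ 1.82 × 10⁻⁵ s⁻².

1.82 × 10⁻⁵ s⁻²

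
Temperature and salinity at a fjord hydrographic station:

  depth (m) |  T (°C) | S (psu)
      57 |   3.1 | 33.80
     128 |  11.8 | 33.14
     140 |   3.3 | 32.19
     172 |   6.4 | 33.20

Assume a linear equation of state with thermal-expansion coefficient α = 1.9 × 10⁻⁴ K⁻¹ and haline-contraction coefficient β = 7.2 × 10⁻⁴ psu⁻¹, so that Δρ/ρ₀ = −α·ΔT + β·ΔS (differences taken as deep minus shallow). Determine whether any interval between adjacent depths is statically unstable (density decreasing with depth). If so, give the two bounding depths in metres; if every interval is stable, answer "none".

Evaluate Δρ/ρ₀ = −αΔT + βΔS across each adjacent pair:
  57–128 m: −αΔT+βΔS = −(1.9 × 10⁻⁴)(+8.7)+(7.2 × 10⁻⁴)(-0.66) = -2.1 × 10⁻³ → UNSTABLE
  128–140 m: −αΔT+βΔS = −(1.9 × 10⁻⁴)(-8.5)+(7.2 × 10⁻⁴)(-0.95) = 9.3 × 10⁻⁴ → stable
  140–172 m: −αΔT+βΔS = −(1.9 × 10⁻⁴)(+3.1)+(7.2 × 10⁻⁴)(+1.01) = 1.4 × 10⁻⁴ → stable
The 57–128 m interval has Δρ < 0: lighter water underlies denser water.

57–128 m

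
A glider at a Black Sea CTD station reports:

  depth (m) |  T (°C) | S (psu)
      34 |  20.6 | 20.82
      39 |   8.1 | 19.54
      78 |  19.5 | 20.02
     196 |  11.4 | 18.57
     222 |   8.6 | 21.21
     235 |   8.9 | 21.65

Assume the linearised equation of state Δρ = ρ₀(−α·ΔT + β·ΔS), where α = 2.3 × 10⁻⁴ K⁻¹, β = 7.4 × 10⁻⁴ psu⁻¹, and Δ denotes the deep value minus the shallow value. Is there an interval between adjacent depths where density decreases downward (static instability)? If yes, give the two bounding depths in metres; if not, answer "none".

Evaluate Δρ/ρ₀ = −αΔT + βΔS across each adjacent pair:
  34–39 m: −αΔT+βΔS = −(2.3 × 10⁻⁴)(-12.5)+(7.4 × 10⁻⁴)(-1.28) = 1.9 × 10⁻³ → stable
  39–78 m: −αΔT+βΔS = −(2.3 × 10⁻⁴)(+11.4)+(7.4 × 10⁻⁴)(+0.48) = -2.3 × 10⁻³ → UNSTABLE
  78–196 m: −αΔT+βΔS = −(2.3 × 10⁻⁴)(-8.1)+(7.4 × 10⁻⁴)(-1.45) = 7.9 × 10⁻⁴ → stable
  196–222 m: −αΔT+βΔS = −(2.3 × 10⁻⁴)(-2.8)+(7.4 × 10⁻⁴)(+2.64) = 2.6 × 10⁻³ → stable
  222–235 m: −αΔT+βΔS = −(2.3 × 10⁻⁴)(+0.3)+(7.4 × 10⁻⁴)(+0.44) = 2.6 × 10⁻⁴ → stable
The 39–78 m interval has Δρ < 0: lighter water underlies denser water.

39–78 m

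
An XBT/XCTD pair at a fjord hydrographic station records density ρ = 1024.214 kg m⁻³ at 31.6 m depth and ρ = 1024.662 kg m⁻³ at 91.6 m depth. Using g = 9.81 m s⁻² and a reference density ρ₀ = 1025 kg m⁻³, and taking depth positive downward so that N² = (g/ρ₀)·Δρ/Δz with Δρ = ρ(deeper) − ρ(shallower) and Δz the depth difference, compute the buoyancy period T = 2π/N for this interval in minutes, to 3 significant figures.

Δρ = 1024.662 − 1024.214 = 0.448 kg m⁻³ over Δz = 91.6 − 31.6 = 60 m.
N² = (9.81/1025) × (0.448/60) = 7.1461 × 10⁻⁵ s⁻².
N = √(7.1461 × 10⁻⁵) = 8.4535 × 10⁻³ rad s⁻¹, so T = 2π/N = 743.26 s = 12.388 min ≈ 12.4 min.

12.4 min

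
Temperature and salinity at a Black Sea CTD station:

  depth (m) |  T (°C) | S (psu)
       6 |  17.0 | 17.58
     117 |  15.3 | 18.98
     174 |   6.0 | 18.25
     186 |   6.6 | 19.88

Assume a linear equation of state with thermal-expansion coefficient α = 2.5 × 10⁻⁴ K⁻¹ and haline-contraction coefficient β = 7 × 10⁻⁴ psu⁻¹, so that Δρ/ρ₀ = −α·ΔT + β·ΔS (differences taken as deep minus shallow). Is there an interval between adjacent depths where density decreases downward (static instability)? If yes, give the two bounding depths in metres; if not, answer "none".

Evaluate Δρ/ρ₀ = −αΔT + βΔS across each adjacent pair:
  6–117 m: −αΔT+βΔS = −(2.5 × 10⁻⁴)(-1.7)+(7 × 10⁻⁴)(+1.40) = 1.4 × 10⁻³ → stable
  117–174 m: −αΔT+βΔS = −(2.5 × 10⁻⁴)(-9.3)+(7 × 10⁻⁴)(-0.73) = 1.8 × 10⁻³ → stable
  174–186 m: −αΔT+βΔS = −(2.5 × 10⁻⁴)(+0.6)+(7 × 10⁻⁴)(+1.63) = 9.9 × 10⁻⁴ → stable
Every interval has Δρ > 0: the column is stably stratified throughout.

none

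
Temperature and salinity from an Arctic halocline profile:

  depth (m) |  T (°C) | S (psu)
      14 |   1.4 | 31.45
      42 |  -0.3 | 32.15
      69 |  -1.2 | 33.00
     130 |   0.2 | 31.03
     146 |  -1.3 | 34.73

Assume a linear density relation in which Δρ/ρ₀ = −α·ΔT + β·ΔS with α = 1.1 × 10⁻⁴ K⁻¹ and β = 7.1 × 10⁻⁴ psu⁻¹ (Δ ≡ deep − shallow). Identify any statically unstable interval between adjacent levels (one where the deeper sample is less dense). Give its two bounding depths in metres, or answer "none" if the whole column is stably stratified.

69–130 m

Evaluate Δρ/ρ₀ = −αΔT + βΔS across each adjacent pair:
  14–42 m: −αΔT+βΔS = −(1.1 × 10⁻⁴)(-1.7)+(7.1 × 10⁻⁴)(+0.70) = 6.8 × 10⁻⁴ → stable
  42–69 m: −αΔT+βΔS = −(1.1 × 10⁻⁴)(-0.9)+(7.1 × 10⁻⁴)(+0.85) = 7.0 × 10⁻⁴ → stable
  69–130 m: −αΔT+βΔS = −(1.1 × 10⁻⁴)(+1.4)+(7.1 × 10⁻⁴)(-1.97) = -1.6 × 10⁻³ → UNSTABLE
  130–146 m: −αΔT+βΔS = −(1.1 × 10⁻⁴)(-1.5)+(7.1 × 10⁻⁴)(+3.70) = 2.8 × 10⁻³ → stable
The 69–130 m interval has Δρ < 0: lighter water underlies denser water.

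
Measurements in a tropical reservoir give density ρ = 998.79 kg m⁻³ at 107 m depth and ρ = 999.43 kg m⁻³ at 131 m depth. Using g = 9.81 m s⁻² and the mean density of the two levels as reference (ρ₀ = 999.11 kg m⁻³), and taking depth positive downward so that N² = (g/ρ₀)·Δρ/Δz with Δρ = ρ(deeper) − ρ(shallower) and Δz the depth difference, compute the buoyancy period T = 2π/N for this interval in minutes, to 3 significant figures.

6.47 min

Δρ = 999.43 − 998.79 = 0.64 kg m⁻³ over Δz = 131 − 107 = 24 m.
N² = (9.81/999.11) × (0.64/24) = 2.6183 × 10⁻⁴ s⁻².
N = √(2.6183 × 10⁻⁴) = 0.016181 rad s⁻¹, so T = 2π/N = 388.31 s = 6.4718 min ≈ 6.47 min.
A positive N² confirms static stability across the interval.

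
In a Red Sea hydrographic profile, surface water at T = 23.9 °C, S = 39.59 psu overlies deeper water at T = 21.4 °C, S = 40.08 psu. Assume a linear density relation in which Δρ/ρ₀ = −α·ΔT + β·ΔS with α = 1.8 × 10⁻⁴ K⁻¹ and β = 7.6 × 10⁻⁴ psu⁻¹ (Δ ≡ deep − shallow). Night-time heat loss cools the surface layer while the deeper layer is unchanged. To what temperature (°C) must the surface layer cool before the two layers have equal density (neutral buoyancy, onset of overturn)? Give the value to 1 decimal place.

19.3 °C

Neutral buoyancy requires Δρ = 0, i.e. −α(T_deep − T_surf′) + β(S_deep − S_surf) = 0.
T_surf′ = T_deep − (β/α)·ΔS = 21.4 − (7.6 × 10⁻⁴/1.8 × 10⁻⁴)·(+0.49) = 19.331 °C.
Cooling required: 23.9 − (19.331) = 4.569 °C.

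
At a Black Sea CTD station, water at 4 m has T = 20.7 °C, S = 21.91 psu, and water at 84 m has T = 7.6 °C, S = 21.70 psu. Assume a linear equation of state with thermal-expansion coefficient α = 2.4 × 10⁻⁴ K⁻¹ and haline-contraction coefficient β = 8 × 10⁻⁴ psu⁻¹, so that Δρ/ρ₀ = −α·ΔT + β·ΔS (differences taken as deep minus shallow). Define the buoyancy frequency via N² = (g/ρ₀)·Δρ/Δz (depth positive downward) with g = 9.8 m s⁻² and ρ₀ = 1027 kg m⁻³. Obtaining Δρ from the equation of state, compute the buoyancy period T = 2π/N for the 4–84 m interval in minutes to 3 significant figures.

5.48 min

ΔT = -13.1 K, ΔS = -0.21 psu (deep − shallow).
Δρ/ρ₀ = −αΔT + βΔS = 3.144 × 10⁻³ − 1.68 × 10⁻⁴ = 2.976 × 10⁻³, so Δρ ≈ 3.056 kg m⁻³.
N² = (g/ρ₀)·Δρ/Δz = g·(Δρ/ρ₀)/Δz = 9.8 × 2.976 × 10⁻³ / 80 = 3.6456 × 10⁻⁴ s⁻².
N = √(3.6456 × 10⁻⁴) = 0.019093 rad s⁻¹ → T = 2π/N = 329.08 s = 5.4847 min ≈ 5.48 min.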